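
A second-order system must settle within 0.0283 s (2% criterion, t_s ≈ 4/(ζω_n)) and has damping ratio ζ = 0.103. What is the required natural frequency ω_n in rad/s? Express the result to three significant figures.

Rearranging t_s ≈ 4/(ζω_n) gives ω_n = 4/(ζ·t_s) = 4/(0.103 × 0.0283) = 1370 rad/s.

ω_n ≈ 1370 rad/s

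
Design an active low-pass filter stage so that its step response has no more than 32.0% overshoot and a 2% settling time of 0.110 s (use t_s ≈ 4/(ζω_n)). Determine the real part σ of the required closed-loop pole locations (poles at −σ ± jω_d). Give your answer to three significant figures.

The settling-time spec alone fixes σ = ζω_n = 4/t_s = 4/0.110 = 36.4.
(Overshoot then fixes ζ = 0.341 and hence ω_d = σ·√(1−ζ²)/ζ = 100 rad/s.)

σ ≈ 36.4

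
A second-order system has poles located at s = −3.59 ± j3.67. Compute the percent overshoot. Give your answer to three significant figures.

%OS ≈ 4.63%

|pole| = ω_n = √(3.59² + 3.67²) = 5.13 rad/s; ζ = cos θ = σ/ω_n = 0.699.
%OS = 100·exp(−πζ/√(1−ζ²)) = 4.63%.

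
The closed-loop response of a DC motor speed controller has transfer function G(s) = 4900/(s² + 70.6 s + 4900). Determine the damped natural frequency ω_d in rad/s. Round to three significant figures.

ω_n = √4900 = 70.0 rad/s; ζ = 70.6/(2·70.0) = 0.504.
The damped frequency ω_d = ω_n√(1−ζ²) = 60.4 rad/s.

ω_d ≈ 60.4 rad/s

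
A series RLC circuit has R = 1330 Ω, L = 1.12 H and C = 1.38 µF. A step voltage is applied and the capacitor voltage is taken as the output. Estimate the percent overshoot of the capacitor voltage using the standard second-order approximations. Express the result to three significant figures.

%OS ≈ 3.21%

For a series RLC circuit (capacitor voltage as output), ω_n = 1/√(LC) = 1/√(1.12 H · 1.38 µF) = 804 rad/s.
ζ = (R/2)·√(C/L) = (1330/2)·√(1.38 µF/1.12 H) = 0.738.
Overshoot: exp(−π·0.738/√(1−0.738²)) = 0.0321, i.e. 3.21%.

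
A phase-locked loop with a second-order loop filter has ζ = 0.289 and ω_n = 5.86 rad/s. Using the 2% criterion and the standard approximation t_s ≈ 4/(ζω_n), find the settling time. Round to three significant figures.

t_s ≈ 2.36 s

t_s ≈ 4/(ζω_n) = 4/(0.289 × 5.86) = 2.36 s.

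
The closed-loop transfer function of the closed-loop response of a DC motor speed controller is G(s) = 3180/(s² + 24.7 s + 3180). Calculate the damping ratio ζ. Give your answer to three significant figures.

Comparing the denominator to s² + 2ζω_n s + ω_n²: ω_n = √3180 = 56.4 rad/s, and 2ζω_n = 24.7 so ζ = 24.7/(2·56.4) = 0.219.

ζ ≈ 0.219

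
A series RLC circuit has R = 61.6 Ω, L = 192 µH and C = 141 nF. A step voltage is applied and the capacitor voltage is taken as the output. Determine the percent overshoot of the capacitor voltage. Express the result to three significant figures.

%OS ≈ 0.856%

For a series RLC circuit (capacitor voltage as output), ω_n = 1/√(LC) = 1/√(192 µH · 141 nF) = 192000 rad/s.
ζ = (R/2)·√(C/L) = (61.6/2)·√(141 nF/192 µH) = 0.835.
%OS = 100·exp(−πζ/√(1−ζ²)) = 0.856%.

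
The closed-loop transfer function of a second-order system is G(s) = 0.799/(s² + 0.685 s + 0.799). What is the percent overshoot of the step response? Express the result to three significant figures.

Comparing the denominator to s² + 2ζω_n s + ω_n²: ω_n = √0.799 = 0.894 rad/s, and 2ζω_n = 0.685 so ζ = 0.685/(2·0.894) = 0.383.
Overshoot: exp(−π·0.383/√(1−0.383²)) = 0.272, i.e. 27.2%.

%OS ≈ 27.2%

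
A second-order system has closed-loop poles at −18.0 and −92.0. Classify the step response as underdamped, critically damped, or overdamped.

overdamped

Since the poles are distinct, negative and real, the response is overdamped.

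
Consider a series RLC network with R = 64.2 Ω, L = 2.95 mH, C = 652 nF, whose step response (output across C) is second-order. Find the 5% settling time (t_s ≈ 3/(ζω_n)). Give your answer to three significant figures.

For a series RLC circuit (capacitor voltage as output), ω_n = 1/√(LC) = 1/√(2.95 mH · 652 nF) = 22800 rad/s.
ζ = (R/2)·√(C/L) = (64.2/2)·√(652 nF/2.95 mH) = 0.477.
t_s ≈ 3/(ζω_n) = 0.000276 s.

t_s ≈ 0.000276 s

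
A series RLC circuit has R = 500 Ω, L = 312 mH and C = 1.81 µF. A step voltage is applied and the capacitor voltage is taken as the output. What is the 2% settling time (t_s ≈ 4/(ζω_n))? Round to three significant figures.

For a series RLC circuit (capacitor voltage as output), ω_n = 1/√(LC) = 1/√(312 mH · 1.81 µF) = 1330 rad/s.
ζ = (R/2)·√(C/L) = (500/2)·√(1.81 µF/312 mH) = 0.602.
t_s ≈ 4/(ζω_n) = 0.00499 s.

t_s ≈ 0.00499 s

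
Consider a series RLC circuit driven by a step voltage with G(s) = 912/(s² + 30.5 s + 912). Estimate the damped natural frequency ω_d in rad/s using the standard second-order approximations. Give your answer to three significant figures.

Comparing the denominator to s² + 2ζω_n s + ω_n²: ω_n = √912 = 30.2 rad/s, and 2ζω_n = 30.5 so ζ = 30.5/(2·30.2) = 0.505.
ω_d = ω_n√(1−ζ²) = 26.1 rad/s.

ω_d ≈ 26.1 rad/s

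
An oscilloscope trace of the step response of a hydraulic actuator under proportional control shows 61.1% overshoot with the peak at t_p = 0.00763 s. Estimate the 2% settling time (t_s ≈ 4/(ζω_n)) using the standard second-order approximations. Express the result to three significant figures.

t_s ≈ 0.0619 s

The overshoot fixes ζ = −ln(OS)/√(π²+ln²(OS)) = 0.155.
From t_p = π/ω_d, ω_d = π/0.00763 = 412 rad/s, so ω_n = ω_d/√(1−ζ²) = 417 rad/s.
t_s ≈ 4/(ζω_n) = 4/(0.155·417) = 0.0619 s.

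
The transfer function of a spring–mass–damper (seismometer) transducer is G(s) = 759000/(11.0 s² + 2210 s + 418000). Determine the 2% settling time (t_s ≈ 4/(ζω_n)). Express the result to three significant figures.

Dividing through by 11.0: denominator becomes s² + 200.9 s + 38000.
So ω_n = √38000 = 195 rad/s and ζ = 200.9/(2·195) = 0.515.
t_s ≈ 4/(ζω_n) = 0.0398 s.

t_s ≈ 0.0398 s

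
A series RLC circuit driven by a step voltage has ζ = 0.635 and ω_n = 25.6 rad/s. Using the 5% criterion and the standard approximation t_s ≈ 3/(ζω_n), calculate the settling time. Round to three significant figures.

t_s ≈ 0.185 s

t_s ≈ 3/(ζω_n) = 3/(0.635 × 25.6) = 0.185 s.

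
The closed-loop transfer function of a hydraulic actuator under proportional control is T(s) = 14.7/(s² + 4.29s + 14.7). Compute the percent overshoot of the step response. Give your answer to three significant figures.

ω_n = √14.7 = 3.83 rad/s; ζ = 4.29/(2·3.83) = 0.559.
%OS = 100·exp(−πζ/√(1−ζ²)) = 12.0%.

%OS ≈ 12.0%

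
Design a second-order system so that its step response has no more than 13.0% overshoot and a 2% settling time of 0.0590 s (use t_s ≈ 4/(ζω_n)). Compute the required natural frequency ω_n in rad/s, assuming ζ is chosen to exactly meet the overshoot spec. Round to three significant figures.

ω_n ≈ 124 rad/s

Inverting the overshoot relation: ζ = |ln 0.130|/√(π² + ln²0.130) = 0.545.
From t_s ≈ 4/(ζω_n): ω_n = 4/(ζ·t_s) = 4/(0.545·0.0590) = 124 rad/s.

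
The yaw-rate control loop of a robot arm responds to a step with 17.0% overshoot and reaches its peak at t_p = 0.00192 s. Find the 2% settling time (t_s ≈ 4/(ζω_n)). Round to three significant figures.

ζ from %OS: ζ = |ln 0.170|/√(π²+ln²0.170) = 0.491.
From t_p = π/ω_d, ω_d = π/0.00192 = 1640 rad/s, so ω_n = ω_d/√(1−ζ²) = 1880 rad/s.
t_s ≈ 4/(ζω_n) = 4/(0.491·1880) = 0.00433 s.

t_s ≈ 0.00433 s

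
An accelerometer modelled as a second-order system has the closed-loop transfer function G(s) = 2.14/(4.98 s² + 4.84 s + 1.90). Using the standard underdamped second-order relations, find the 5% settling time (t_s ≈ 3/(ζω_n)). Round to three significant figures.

t_s ≈ 6.17 s

Dividing through by 4.98: denominator becomes s² + 0.9719 s + 0.3815.
So ω_n = √0.3815 = 0.618 rad/s and ζ = 0.9719/(2·0.618) = 0.787.
t_s ≈ 3/(ζω_n) = 6.17 s.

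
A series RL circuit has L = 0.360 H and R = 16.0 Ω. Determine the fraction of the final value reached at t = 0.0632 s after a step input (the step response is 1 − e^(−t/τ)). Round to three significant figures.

τ = L/R = 0.360/16.0 = 0.0225 s.
y(t)/y_∞ = 1 − e^(−t/τ) = 1 − e^(−0.0632/0.0225) = 1 − e^(−2.81) = 0.940.

y/y_∞ ≈ 0.940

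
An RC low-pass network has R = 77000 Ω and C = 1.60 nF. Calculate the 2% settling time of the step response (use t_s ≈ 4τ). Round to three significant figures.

τ = RC = 77000 × 1.60 nF = 0.000123 s.
t_s ≈ 4τ = 0.000493 s.

t_s ≈ 0.000493 s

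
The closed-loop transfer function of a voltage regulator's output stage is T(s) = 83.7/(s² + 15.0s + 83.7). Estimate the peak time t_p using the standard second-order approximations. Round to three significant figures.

ω_n = √83.7 = 9.15 rad/s; ζ = 15.0/(2·9.15) = 0.820.
The damped frequency ω_d = ω_n√(1−ζ²) = 5.24 rad/s. Then t_p = π/ω_d = 0.600 s.

t_p ≈ 0.600 s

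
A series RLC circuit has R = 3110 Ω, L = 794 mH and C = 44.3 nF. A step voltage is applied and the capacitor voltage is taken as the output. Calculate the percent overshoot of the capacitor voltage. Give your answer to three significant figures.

%OS ≈ 28.9%

For a series RLC circuit (capacitor voltage as output), ω_n = 1/√(LC) = 1/√(794 mH · 44.3 nF) = 5330 rad/s.
ζ = (R/2)·√(C/L) = (3110/2)·√(44.3 nF/794 mH) = 0.367.
Overshoot: exp(−π·0.367/√(1−0.367²)) = 0.289, i.e. 28.9%.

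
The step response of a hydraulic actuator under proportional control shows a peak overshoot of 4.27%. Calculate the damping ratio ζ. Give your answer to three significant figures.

ζ ≈ 0.708

ζ = −ln(OS)/√(π² + (ln OS)²). With OS = 0.0427, ln OS = −3.154 and ζ = 3.154/4.451 = 0.708.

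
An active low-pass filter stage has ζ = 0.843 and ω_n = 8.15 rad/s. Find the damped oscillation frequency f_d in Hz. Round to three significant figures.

ω_d = ω_n√(1−ζ²) = 8.15·√0.289 = 4.38 rad/s.
f_d = ω_d/(2π) = 0.698 Hz.

f_d ≈ 0.698 Hz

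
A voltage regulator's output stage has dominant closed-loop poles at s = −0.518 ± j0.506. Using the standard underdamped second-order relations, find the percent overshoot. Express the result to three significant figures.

|pole| = ω_n = √(0.518² + 0.506²) = 0.724 rad/s; ζ = cos θ = σ/ω_n = 0.715.
%OS = 100·exp(−πζ/√(1−ζ²)) = 4.01%.

%OS ≈ 4.01%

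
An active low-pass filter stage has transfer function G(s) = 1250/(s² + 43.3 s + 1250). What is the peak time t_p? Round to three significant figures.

t_p ≈ 0.112 s

Comparing the denominator to s² + 2ζω_n s + ω_n²: ω_n = √1250 = 35.4 rad/s, and 2ζω_n = 43.3 so ζ = 43.3/(2·35.4) = 0.612.
ω_d = 35.4·√(1 − 0.612²) = 28.0 rad/s. Then t_p = π/ω_d = 0.112 s.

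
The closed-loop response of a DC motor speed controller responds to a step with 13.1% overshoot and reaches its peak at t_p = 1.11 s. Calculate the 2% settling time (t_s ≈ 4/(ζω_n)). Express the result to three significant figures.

t_s ≈ 2.18 s

From the overshoot, ζ = −ln(OS)/√(π²+ln²(OS)) = 0.543.
From t_p = π/ω_d, ω_d = π/1.11 = 2.83 rad/s, so ω_n = ω_d/√(1−ζ²) = 3.37 rad/s.
t_s ≈ 4/(ζω_n) = 4/(0.543·3.37) = 2.18 s.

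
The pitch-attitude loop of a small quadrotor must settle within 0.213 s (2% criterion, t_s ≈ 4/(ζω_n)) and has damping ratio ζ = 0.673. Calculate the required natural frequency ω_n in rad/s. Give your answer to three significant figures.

ω_n ≈ 27.9 rad/s

Rearranging t_s ≈ 4/(ζω_n) gives ω_n = 4/(ζ·t_s) = 4/(0.673 × 0.213) = 27.9 rad/s.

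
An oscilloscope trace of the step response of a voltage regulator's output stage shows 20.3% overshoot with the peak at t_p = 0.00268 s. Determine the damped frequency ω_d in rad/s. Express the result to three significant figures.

ω_d ≈ 1170 rad/s

t_p = π/ω_d, so ω_d = π/0.00268 = 1170 rad/s.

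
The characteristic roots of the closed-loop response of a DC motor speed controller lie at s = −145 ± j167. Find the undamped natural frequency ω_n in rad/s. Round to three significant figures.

ω_n ≈ 221 rad/s

The poles are at −σ ± jω_d with σ = 145 and ω_d = 167, so ω_n = √(σ²+ω_d²) = 221 rad/s and ζ = σ/ω_n = 0.656.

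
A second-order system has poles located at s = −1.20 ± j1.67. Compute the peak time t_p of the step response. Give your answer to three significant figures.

t_p = π/ω_d with ω_d = 1.67 (the imaginary part), so t_p = 1.88 s.

t_p ≈ 1.88 s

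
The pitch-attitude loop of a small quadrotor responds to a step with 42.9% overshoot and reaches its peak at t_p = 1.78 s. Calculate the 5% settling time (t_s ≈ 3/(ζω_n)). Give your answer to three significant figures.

t_s ≈ 6.31 s

From the overshoot, ζ = −ln(OS)/√(π²+ln²(OS)) = 0.260.
From t_p = π/ω_d, ω_d = π/1.78 = 1.76 rad/s, so ω_n = ω_d/√(1−ζ²) = 1.83 rad/s.
t_s ≈ 3/(ζω_n) = 3/(0.260·1.83) = 6.31 s.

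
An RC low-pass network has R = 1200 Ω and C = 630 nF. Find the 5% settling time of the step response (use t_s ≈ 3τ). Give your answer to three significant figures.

t_s ≈ 0.00227 s

τ = RC = 1200 × 630 nF = 0.000756 s.
t_s ≈ 3τ = 0.00227 s.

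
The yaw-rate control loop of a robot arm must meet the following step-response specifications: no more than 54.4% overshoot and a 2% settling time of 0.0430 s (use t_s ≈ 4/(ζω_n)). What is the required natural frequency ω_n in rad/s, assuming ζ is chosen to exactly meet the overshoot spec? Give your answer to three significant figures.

ω_n ≈ 489 rad/s

ζ = −ln(OS)/√(π² + (ln OS)²). With OS = 0.544, ln OS = −0.6088 and ζ = 0.6088/3.200 = 0.190.
Then ω_n = 4/(ζ t_s) = 4/(0.190 × 0.0430) = 489 rad/s.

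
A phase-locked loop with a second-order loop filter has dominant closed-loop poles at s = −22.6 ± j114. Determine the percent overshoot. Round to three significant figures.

%OS ≈ 53.6%

With σ = 22.6, ω_d = 114: ω_n = √(σ²+ω_d²) = 116 rad/s, ζ = σ/ω_n = 0.194.
%OS = 100 e^{−πζ/√(1−ζ²)} with ζ = 0.194 gives 53.6%.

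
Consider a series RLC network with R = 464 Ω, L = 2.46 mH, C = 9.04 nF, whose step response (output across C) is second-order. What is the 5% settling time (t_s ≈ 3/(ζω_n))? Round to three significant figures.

t_s ≈ 0.0000318 s

For a series RLC circuit (capacitor voltage as output), ω_n = 1/√(LC) = 1/√(2.46 mH · 9.04 nF) = 212000 rad/s.
ζ = (R/2)·√(C/L) = (464/2)·√(9.04 nF/2.46 mH) = 0.445.
t_s ≈ 3/(ζω_n) = 0.0000318 s.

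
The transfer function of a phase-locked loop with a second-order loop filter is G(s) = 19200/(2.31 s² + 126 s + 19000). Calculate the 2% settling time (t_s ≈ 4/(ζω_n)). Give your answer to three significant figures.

t_s ≈ 0.147 s

Dividing through by 2.31: denominator becomes s² + 54.55 s + 8225.
So ω_n = √8225 = 90.7 rad/s and ζ = 54.55/(2·90.7) = 0.301.
t_s ≈ 4/(ζω_n) = 0.147 s.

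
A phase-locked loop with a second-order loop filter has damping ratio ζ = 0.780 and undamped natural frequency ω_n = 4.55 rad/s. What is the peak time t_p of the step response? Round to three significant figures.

t_p ≈ 1.10 s

The damped frequency is ω_d = ω_n√(1−ζ²) = 4.55·√(1−0.608) = 2.85 rad/s.
Peak time t_p = π/ω_d = π/2.85 = 1.10 s.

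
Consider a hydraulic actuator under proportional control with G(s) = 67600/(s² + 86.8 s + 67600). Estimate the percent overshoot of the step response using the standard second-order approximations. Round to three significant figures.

Matching coefficients with s² + 2ζω_n s + ω_n² gives ω_n² = 67600 ⇒ ω_n = 260 rad/s, and ζ = 86.8/(2ω_n) = 0.167.
Overshoot: exp(−π·0.167/√(1−0.167²)) = 0.588, i.e. 58.8%.

%OS ≈ 58.8%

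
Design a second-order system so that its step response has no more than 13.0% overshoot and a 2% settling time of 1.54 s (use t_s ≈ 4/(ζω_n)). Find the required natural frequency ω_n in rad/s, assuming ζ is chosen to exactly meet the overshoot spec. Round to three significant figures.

From %OS = 100·exp(−πζ/√(1−ζ²)), invert to get ζ = −ln(OS)/√(π² + ln²(OS)) with OS = 0.130.
−ln 0.130 = 2.040, so ζ = 2.040/√(π² + 4.163) = 0.545.
From t_s ≈ 4/(ζω_n): ω_n = 4/(ζ·t_s) = 4/(0.545·1.54) = 4.77 rad/s.

ω_n ≈ 4.77 rad/s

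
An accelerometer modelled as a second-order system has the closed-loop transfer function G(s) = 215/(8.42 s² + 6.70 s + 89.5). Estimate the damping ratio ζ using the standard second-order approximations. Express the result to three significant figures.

ζ ≈ 0.122

Dividing through by 8.42: denominator becomes s² + 0.7957 s + 10.63.
So ω_n = √10.63 = 3.26 rad/s and ζ = 0.7957/(2·3.26) = 0.122.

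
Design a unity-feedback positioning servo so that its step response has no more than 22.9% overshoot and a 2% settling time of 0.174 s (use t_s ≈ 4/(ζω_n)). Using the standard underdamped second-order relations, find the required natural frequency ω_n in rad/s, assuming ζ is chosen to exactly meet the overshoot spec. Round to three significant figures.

ζ = −ln(OS)/√(π² + (ln OS)²). With OS = 0.229, ln OS = −1.474 and ζ = 1.474/3.470 = 0.425.
Then ω_n = 4/(ζ t_s) = 4/(0.425 × 0.174) = 54.1 rad/s.

ω_n ≈ 54.1 rad/s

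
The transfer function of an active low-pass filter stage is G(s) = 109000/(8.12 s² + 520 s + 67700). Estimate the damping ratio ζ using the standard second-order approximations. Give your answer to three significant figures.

ζ ≈ 0.351

Dividing through by 8.12: denominator becomes s² + 64.04 s + 8337.
So ω_n = √8337 = 91.3 rad/s and ζ = 64.04/(2·91.3) = 0.351.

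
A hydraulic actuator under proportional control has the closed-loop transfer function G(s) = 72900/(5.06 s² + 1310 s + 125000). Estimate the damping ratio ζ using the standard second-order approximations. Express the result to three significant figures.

Dividing through by 5.06: denominator becomes s² + 258.9 s + 24700.
So ω_n = √24700 = 157 rad/s and ζ = 258.9/(2·157) = 0.824.

ζ ≈ 0.824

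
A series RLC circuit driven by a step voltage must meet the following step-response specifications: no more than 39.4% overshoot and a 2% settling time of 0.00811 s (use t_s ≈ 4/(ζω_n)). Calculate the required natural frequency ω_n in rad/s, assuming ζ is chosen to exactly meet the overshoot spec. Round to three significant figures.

ω_n ≈ 1740 rad/s

Inverting the overshoot relation: ζ = |ln 0.394|/√(π² + ln²0.394) = 0.284.
From t_s ≈ 4/(ζω_n): ω_n = 4/(ζ·t_s) = 4/(0.284·0.00811) = 1740 rad/s.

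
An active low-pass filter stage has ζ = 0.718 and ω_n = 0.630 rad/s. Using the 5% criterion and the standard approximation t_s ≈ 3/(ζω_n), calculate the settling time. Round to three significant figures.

t_s ≈ 6.63 s

t_s ≈ 3/(ζω_n) = 3/(0.718 × 0.630) = 6.63 s.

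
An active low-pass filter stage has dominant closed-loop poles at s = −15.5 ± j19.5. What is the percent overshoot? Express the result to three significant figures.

|pole| = ω_n = √(15.5² + 19.5²) = 24.9 rad/s; ζ = cos θ = σ/ω_n = 0.622.
%OS = 100·exp(−πζ/√(1−ζ²)) = 8.23%.

%OS ≈ 8.23%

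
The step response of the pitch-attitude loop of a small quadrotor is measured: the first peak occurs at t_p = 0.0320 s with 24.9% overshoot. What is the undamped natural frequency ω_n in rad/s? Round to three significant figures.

ω_n ≈ 107 rad/s

The overshoot fixes ζ = −ln(OS)/√(π²+ln²(OS)) = 0.405.
From t_p = π/ω_d, ω_d = π/0.0320 = 98.2 rad/s, so ω_n = ω_d/√(1−ζ²) = 107 rad/s.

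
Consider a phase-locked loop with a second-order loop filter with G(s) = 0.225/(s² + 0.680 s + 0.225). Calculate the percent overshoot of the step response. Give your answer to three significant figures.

Matching coefficients with s² + 2ζω_n s + ω_n² gives ω_n² = 0.225 ⇒ ω_n = 0.474 rad/s, and ζ = 0.680/(2ω_n) = 0.717.
Overshoot: exp(−π·0.717/√(1−0.717²)) = 0.0396, i.e. 3.96%.

%OS ≈ 3.96%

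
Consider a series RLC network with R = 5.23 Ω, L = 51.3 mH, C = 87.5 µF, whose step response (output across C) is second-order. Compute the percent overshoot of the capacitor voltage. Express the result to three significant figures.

For a series RLC circuit (capacitor voltage as output), ω_n = 1/√(LC) = 1/√(51.3 mH · 87.5 µF) = 472 rad/s.
ζ = (R/2)·√(C/L) = (5.23/2)·√(87.5 µF/51.3 mH) = 0.108.
%OS = 100 e^{−πζ/√(1−ζ²)} with ζ = 0.108 gives 71.1%.

%OS ≈ 71.1%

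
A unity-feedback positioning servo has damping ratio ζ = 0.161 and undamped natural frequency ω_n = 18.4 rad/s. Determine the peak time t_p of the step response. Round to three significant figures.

t_p ≈ 0.173 s

The damped frequency is ω_d = ω_n√(1−ζ²) = 18.4·√(1−0.0259) = 18.2 rad/s.
Peak time t_p = π/ω_d = π/18.2 = 0.173 s.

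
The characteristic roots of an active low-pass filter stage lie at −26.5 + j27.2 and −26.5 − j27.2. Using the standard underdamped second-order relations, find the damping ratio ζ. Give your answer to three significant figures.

With σ = 26.5, ω_d = 27.2: ω_n = √(σ²+ω_d²) = 38.0 rad/s, ζ = σ/ω_n = 0.698.

ζ ≈ 0.698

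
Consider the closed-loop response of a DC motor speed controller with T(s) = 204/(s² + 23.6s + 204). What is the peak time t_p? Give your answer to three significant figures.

t_p ≈ 0.390 s

ω_n = √204 = 14.3 rad/s; ζ = 23.6/(2·14.3) = 0.826.
The damped frequency ω_d = ω_n√(1−ζ²) = 8.05 rad/s. Then t_p = π/ω_d = 0.390 s.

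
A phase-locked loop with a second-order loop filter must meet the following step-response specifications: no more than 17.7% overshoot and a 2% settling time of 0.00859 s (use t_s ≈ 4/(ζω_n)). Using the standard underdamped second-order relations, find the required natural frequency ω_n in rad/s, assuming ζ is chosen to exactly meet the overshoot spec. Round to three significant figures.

ω_n ≈ 965 rad/s

From %OS = 100·exp(−πζ/√(1−ζ²)), invert to get ζ = −ln(OS)/√(π² + ln²(OS)) with OS = 0.177.
−ln 0.177 = 1.732, so ζ = 1.732/√(π² + 2.998) = 0.483.
From t_s ≈ 4/(ζω_n): ω_n = 4/(ζ·t_s) = 4/(0.483·0.00859) = 965 rad/s.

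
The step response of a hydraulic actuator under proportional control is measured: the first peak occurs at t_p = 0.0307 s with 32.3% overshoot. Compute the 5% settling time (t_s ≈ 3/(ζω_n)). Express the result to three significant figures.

t_s ≈ 0.0815 s

ζ from %OS: ζ = |ln 0.323|/√(π²+ln²0.323) = 0.338.
t_p = π/ω_d ⇒ ω_d = 102 rad/s; then ω_n = ω_d/√(1−ζ²) = 109 rad/s.
t_s ≈ 3/(ζω_n) = 3/(0.338·109) = 0.0815 s.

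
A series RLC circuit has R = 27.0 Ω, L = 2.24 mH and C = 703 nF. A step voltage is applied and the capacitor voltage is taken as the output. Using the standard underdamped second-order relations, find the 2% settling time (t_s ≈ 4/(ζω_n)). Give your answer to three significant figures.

For a series RLC circuit (capacitor voltage as output), ω_n = 1/√(LC) = 1/√(2.24 mH · 703 nF) = 25200 rad/s.
ζ = (R/2)·√(C/L) = (27.0/2)·√(703 nF/2.24 mH) = 0.239.
t_s ≈ 4/(ζω_n) = 0.000664 s.

t_s ≈ 0.000664 s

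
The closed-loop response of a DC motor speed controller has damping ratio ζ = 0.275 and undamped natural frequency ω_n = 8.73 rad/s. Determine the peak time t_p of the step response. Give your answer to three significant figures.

t_p ≈ 0.374 s

The damped frequency is ω_d = ω_n√(1−ζ²) = 8.73·√(1−0.0756) = 8.39 rad/s.
Peak time t_p = π/ω_d = π/8.39 = 0.374 s.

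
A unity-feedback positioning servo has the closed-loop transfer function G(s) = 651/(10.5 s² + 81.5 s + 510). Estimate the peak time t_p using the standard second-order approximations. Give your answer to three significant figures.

t_p ≈ 0.543 s

Dividing through by 10.5: denominator becomes s² + 7.762 s + 48.57.
So ω_n = √48.57 = 6.97 rad/s and ζ = 7.762/(2·6.97) = 0.557.
The damped frequency ω_d = ω_n√(1−ζ²) = 5.79 rad/s. t_p = π/ω_d = 0.543 s.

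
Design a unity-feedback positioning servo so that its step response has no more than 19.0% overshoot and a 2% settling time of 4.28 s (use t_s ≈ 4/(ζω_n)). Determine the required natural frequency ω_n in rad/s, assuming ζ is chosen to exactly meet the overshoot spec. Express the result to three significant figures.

From %OS = 100·exp(−πζ/√(1−ζ²)), invert to get ζ = −ln(OS)/√(π² + ln²(OS)) with OS = 0.190.
−ln 0.190 = 1.661, so ζ = 1.661/√(π² + 2.758) = 0.467.
From t_s ≈ 4/(ζω_n): ω_n = 4/(ζ·t_s) = 4/(0.467·4.28) = 2.00 rad/s.

ω_n ≈ 2.00 rad/s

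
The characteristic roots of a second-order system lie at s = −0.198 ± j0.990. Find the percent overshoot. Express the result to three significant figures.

%OS ≈ 53.3%

With σ = 0.198, ω_d = 0.990: ω_n = √(σ²+ω_d²) = 1.01 rad/s, ζ = σ/ω_n = 0.196.
%OS = 100 e^{−πζ/√(1−ζ²)} with ζ = 0.196 gives 53.3%.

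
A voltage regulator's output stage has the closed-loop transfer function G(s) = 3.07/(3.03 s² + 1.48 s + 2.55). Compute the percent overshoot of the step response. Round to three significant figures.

%OS ≈ 42.0%

Dividing through by 3.03: denominator becomes s² + 0.4884 s + 0.8416.
So ω_n = √0.8416 = 0.917 rad/s and ζ = 0.4884/(2·0.917) = 0.266.
%OS = 100·exp(−πζ/√(1−ζ²)) = 42.0%.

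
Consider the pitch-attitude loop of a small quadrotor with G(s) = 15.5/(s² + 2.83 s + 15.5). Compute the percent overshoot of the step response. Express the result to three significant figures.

%OS ≈ 29.8%

Comparing the denominator to s² + 2ζω_n s + ω_n²: ω_n = √15.5 = 3.94 rad/s, and 2ζω_n = 2.83 so ζ = 2.83/(2·3.94) = 0.359.
%OS = 100 e^{−πζ/√(1−ζ²)} with ζ = 0.359 gives 29.8%.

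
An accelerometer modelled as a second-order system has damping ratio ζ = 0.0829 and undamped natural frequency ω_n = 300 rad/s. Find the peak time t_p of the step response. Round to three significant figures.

The damped frequency is ω_d = ω_n√(1−ζ²) = 300·√(1−0.00687) = 299 rad/s.
Peak time t_p = π/ω_d = π/299 = 0.0105 s.

t_p ≈ 0.0105 s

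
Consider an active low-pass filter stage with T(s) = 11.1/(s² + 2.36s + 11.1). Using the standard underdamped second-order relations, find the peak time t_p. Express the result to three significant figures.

ω_n = √11.1 = 3.33 rad/s; ζ = 2.36/(2·3.33) = 0.354.
ω_d = ω_n√(1−ζ²) = 3.12 rad/s. Then t_p = π/ω_d = 1.01 s.

t_p ≈ 1.01 s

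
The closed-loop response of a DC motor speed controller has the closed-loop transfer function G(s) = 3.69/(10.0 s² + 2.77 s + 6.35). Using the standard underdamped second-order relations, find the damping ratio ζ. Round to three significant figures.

ζ ≈ 0.174

Dividing through by 10.0: denominator becomes s² + 0.2770 s + 0.6350.
So ω_n = √0.6350 = 0.797 rad/s and ζ = 0.2770/(2·0.797) = 0.174.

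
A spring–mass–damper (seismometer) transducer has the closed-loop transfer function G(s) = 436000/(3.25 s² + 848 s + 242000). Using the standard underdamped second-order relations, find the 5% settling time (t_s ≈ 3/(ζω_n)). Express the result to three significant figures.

Dividing through by 3.25: denominator becomes s² + 260.9 s + 74460.
So ω_n = √74460 = 273 rad/s and ζ = 260.9/(2·273) = 0.478.
t_s ≈ 3/(ζω_n) = 0.0230 s.

t_s ≈ 0.0230 s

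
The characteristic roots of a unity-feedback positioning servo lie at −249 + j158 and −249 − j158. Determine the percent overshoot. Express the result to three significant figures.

|pole| = ω_n = √(249² + 158²) = 295 rad/s; ζ = cos θ = σ/ω_n = 0.844.
Overshoot: exp(−π·0.844/√(1−0.844²)) = 0.00708, i.e. 0.708%.

%OS ≈ 0.708%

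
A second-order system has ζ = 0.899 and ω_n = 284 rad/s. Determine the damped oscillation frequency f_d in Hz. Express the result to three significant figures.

f_d ≈ 19.8 Hz

ω_d = ω_n√(1−ζ²) = 284·√0.192 = 124 rad/s.
f_d = ω_d/(2π) = 19.8 Hz.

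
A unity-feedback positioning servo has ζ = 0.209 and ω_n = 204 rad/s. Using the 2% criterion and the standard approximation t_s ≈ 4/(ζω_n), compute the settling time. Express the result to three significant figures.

t_s ≈ 0.0938 s

t_s ≈ 4/(ζω_n) = 4/(0.209 × 204) = 0.0938 s.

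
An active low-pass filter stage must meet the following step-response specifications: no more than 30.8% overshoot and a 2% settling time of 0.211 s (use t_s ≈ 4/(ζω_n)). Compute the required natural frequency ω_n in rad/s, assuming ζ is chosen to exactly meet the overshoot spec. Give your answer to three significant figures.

From %OS = 100·exp(−πζ/√(1−ζ²)), invert to get ζ = −ln(OS)/√(π² + ln²(OS)) with OS = 0.308.
−ln 0.308 = 1.178, so ζ = 1.178/√(π² + 1.387) = 0.351.
From t_s ≈ 4/(ζω_n): ω_n = 4/(ζ·t_s) = 4/(0.351·0.211) = 54.0 rad/s.

ω_n ≈ 54.0 rad/s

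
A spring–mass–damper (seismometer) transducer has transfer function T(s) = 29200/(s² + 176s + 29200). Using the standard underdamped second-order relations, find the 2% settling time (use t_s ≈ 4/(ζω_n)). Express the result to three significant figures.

Matching coefficients with s² + 2ζω_n s + ω_n² gives ω_n² = 29200 ⇒ ω_n = 171 rad/s, and ζ = 176/(2ω_n) = 0.515.
t_s ≈ 4/(ζω_n) = 4/(0.515·171) = 0.0455 s.

t_s ≈ 0.0455 s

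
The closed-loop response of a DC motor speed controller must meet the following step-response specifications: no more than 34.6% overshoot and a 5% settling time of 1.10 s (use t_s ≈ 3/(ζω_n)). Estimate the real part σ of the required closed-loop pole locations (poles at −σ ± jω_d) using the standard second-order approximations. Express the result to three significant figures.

The settling-time spec alone fixes σ = ζω_n = 3/t_s = 3/1.10 = 2.73.
(Overshoot then fixes ζ = 0.320 and hence ω_d = σ·√(1−ζ²)/ζ = 8.07 rad/s.)

σ ≈ 2.73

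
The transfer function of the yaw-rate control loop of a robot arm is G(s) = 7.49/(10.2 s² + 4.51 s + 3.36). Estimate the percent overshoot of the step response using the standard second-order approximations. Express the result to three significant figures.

%OS ≈ 26.9%

Dividing through by 10.2: denominator becomes s² + 0.4422 s + 0.3294.
So ω_n = √0.3294 = 0.574 rad/s and ζ = 0.4422/(2·0.574) = 0.385.
%OS = 100·exp(−πζ/√(1−ζ²)) = 26.9%.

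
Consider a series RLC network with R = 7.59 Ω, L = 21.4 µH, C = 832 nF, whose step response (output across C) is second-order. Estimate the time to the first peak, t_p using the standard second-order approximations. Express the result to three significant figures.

For a series RLC circuit (capacitor voltage as output), ω_n = 1/√(LC) = 1/√(21.4 µH · 832 nF) = 237000 rad/s.
ζ = (R/2)·√(C/L) = (7.59/2)·√(832 nF/21.4 µH) = 0.748.
ω_d = ω_n√(1−ζ²) = 157000 rad/s. t_p = π/ω_d = 0.0000200 s.

t_p ≈ 0.0000200 s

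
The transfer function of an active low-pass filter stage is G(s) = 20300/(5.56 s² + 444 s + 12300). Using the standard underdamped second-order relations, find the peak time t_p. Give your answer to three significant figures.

t_p ≈ 0.126 s

Dividing through by 5.56: denominator becomes s² + 79.86 s + 2212.
So ω_n = √2212 = 47.0 rad/s and ζ = 79.86/(2·47.0) = 0.849.
ω_d = 47.0·√(1 − 0.849²) = 24.9 rad/s. t_p = π/ω_d = 0.126 s.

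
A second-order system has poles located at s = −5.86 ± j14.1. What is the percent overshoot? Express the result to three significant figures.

The poles are at −σ ± jω_d with σ = 5.86 and ω_d = 14.1, so ω_n = √(σ²+ω_d²) = 15.3 rad/s and ζ = σ/ω_n = 0.384.
%OS = 100·exp(−πζ/√(1−ζ²)) = 27.1%.

%OS ≈ 27.1%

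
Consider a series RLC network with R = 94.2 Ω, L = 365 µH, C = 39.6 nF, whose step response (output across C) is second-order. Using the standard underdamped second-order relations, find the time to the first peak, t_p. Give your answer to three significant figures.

For a series RLC circuit (capacitor voltage as output), ω_n = 1/√(LC) = 1/√(365 µH · 39.6 nF) = 263000 rad/s.
ζ = (R/2)·√(C/L) = (94.2/2)·√(39.6 nF/365 µH) = 0.491.
The damped frequency ω_d = ω_n√(1−ζ²) = 229000 rad/s. t_p = π/ω_d = 0.0000137 s.

t_p ≈ 0.0000137 s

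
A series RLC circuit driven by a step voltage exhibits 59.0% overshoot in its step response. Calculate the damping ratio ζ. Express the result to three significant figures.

ζ ≈ 0.166

Inverting the overshoot relation: ζ = |ln 0.590|/√(π² + ln²0.590) = 0.166.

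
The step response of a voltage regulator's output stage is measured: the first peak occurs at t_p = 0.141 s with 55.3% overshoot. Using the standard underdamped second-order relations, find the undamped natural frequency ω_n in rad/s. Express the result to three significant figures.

ω_n ≈ 22.7 rad/s

ζ from %OS: ζ = |ln 0.553|/√(π²+ln²0.553) = 0.185.
t_p = π/ω_d ⇒ ω_d = 22.3 rad/s; then ω_n = ω_d/√(1−ζ²) = 22.7 rad/s.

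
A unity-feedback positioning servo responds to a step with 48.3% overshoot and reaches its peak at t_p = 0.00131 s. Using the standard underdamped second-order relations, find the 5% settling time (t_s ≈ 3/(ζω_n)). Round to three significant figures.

ζ from %OS: ζ = |ln 0.483|/√(π²+ln²0.483) = 0.226.
From t_p = π/ω_d, ω_d = π/0.00131 = 2400 rad/s, so ω_n = ω_d/√(1−ζ²) = 2460 rad/s.
t_s ≈ 3/(ζω_n) = 3/(0.226·2460) = 0.00540 s.

t_s ≈ 0.00540 s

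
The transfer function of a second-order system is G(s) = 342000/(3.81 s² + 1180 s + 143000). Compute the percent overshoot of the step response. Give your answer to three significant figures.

Dividing through by 3.81: denominator becomes s² + 309.7 s + 37530.
So ω_n = √37530 = 194 rad/s and ζ = 309.7/(2·194) = 0.799.
%OS = 100 e^{−πζ/√(1−ζ²)} with ζ = 0.799 gives 1.53%.

%OS ≈ 1.53%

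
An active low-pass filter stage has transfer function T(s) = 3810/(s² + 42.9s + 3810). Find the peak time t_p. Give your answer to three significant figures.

Matching coefficients with s² + 2ζω_n s + ω_n² gives ω_n² = 3810 ⇒ ω_n = 61.7 rad/s, and ζ = 42.9/(2ω_n) = 0.348.
ω_d = ω_n√(1−ζ²) = 57.9 rad/s. Then t_p = π/ω_d = 0.0543 s.

t_p ≈ 0.0543 s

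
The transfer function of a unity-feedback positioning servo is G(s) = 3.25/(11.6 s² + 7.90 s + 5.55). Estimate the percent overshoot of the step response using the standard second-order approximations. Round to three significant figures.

%OS ≈ 16.9%

Dividing through by 11.6: denominator becomes s² + 0.6810 s + 0.4784.
So ω_n = √0.4784 = 0.692 rad/s and ζ = 0.6810/(2·0.692) = 0.492.
%OS = 100 e^{−πζ/√(1−ζ²)} with ζ = 0.492 gives 16.9%.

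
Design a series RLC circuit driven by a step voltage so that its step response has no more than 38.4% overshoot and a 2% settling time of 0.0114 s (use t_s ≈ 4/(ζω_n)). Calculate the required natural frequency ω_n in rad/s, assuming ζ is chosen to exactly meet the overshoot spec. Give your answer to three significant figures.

From %OS = 100·exp(−πζ/√(1−ζ²)), invert to get ζ = −ln(OS)/√(π² + ln²(OS)) with OS = 0.384.
−ln 0.384 = 0.9571, so ζ = 0.9571/√(π² + 0.9161) = 0.291.
Then ω_n = 4/(ζ t_s) = 4/(0.291 × 0.0114) = 1200 rad/s.

ω_n ≈ 1200 rad/s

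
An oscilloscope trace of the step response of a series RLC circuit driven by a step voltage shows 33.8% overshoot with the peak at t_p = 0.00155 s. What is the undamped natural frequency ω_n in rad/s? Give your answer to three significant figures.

ζ from %OS: ζ = |ln 0.338|/√(π²+ln²0.338) = 0.326.
t_p = π/ω_d ⇒ ω_d = 2030 rad/s; then ω_n = ω_d/√(1−ζ²) = 2140 rad/s.

ω_n ≈ 2140 rad/s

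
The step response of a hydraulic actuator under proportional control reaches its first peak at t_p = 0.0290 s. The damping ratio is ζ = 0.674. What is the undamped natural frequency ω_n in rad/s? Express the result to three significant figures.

Peak time t_p = π/ω_d, so ω_d = π/t_p = π/0.0290 = 108 rad/s.
ω_n = ω_d/√(1−ζ²) = 108/√0.546 = 147 rad/s.

ω_n ≈ 147 rad/s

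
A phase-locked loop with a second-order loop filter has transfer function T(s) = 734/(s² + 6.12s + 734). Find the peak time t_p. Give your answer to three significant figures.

t_p ≈ 0.117 s

Comparing the denominator to s² + 2ζω_n s + ω_n²: ω_n = √734 = 27.1 rad/s, and 2ζω_n = 6.12 so ζ = 6.12/(2·27.1) = 0.113.
ω_d = 27.1·√(1 − 0.113²) = 26.9 rad/s. Then t_p = π/ω_d = 0.117 s.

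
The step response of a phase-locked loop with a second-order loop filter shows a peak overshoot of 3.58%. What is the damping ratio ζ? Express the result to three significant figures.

Inverting the overshoot relation: ζ = |ln 0.0358|/√(π² + ln²0.0358) = 0.727.

ζ ≈ 0.727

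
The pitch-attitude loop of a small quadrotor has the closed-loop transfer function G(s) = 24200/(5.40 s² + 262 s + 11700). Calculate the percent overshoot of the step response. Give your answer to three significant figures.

%OS ≈ 14.7%

Dividing through by 5.40: denominator becomes s² + 48.52 s + 2167.
So ω_n = √2167 = 46.5 rad/s and ζ = 48.52/(2·46.5) = 0.521.
%OS = 100 e^{−πζ/√(1−ζ²)} with ζ = 0.521 gives 14.7%.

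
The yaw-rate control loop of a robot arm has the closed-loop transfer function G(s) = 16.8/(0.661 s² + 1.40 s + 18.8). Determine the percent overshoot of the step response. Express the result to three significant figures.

%OS ≈ 52.9%

Dividing through by 0.661: denominator becomes s² + 2.118 s + 28.44.
So ω_n = √28.44 = 5.33 rad/s and ζ = 2.118/(2·5.33) = 0.199.
%OS = 100 e^{−πζ/√(1−ζ²)} with ζ = 0.199 gives 52.9%.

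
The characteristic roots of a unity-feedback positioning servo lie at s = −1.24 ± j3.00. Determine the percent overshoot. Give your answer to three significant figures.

%OS ≈ 27.3%

|pole| = ω_n = √(1.24² + 3.00²) = 3.25 rad/s; ζ = cos θ = σ/ω_n = 0.382.
%OS = 100·exp(−πζ/√(1−ζ²)) = 27.3%.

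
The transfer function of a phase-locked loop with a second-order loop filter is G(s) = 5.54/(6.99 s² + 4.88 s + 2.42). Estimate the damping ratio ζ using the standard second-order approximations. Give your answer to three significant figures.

Dividing through by 6.99: denominator becomes s² + 0.6981 s + 0.3462.
So ω_n = √0.3462 = 0.588 rad/s and ζ = 0.6981/(2·0.588) = 0.593.

ζ ≈ 0.593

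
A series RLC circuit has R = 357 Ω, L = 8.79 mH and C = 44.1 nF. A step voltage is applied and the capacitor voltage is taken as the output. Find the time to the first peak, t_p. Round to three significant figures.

For a series RLC circuit (capacitor voltage as output), ω_n = 1/√(LC) = 1/√(8.79 mH · 44.1 nF) = 50800 rad/s.
ζ = (R/2)·√(C/L) = (357/2)·√(44.1 nF/8.79 mH) = 0.400.
ω_d = ω_n√(1−ζ²) = 46600 rad/s. t_p = π/ω_d = 0.0000675 s.

t_p ≈ 0.0000675 s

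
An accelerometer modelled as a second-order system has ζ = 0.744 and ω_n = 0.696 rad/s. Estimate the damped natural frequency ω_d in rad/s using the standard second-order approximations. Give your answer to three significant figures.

ω_d ≈ 0.465 rad/s

ω_d = ω_n√(1−ζ²) = 0.696·√0.446 = 0.465 rad/s.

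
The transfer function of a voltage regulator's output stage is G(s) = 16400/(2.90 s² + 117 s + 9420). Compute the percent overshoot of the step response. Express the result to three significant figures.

%OS ≈ 30.5%

Dividing through by 2.90: denominator becomes s² + 40.34 s + 3248.
So ω_n = √3248 = 57.0 rad/s and ζ = 40.34/(2·57.0) = 0.354.
Overshoot: exp(−π·0.354/√(1−0.354²)) = 0.305, i.e. 30.5%.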